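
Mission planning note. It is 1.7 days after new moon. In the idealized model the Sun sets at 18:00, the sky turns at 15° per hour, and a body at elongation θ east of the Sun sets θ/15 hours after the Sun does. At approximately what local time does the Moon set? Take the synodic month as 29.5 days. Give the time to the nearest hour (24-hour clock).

19:00

Elongation θ = 360° × 1.7/29.5 ≈ 20.7°.
At 15° of sky rotation per hour, 20.7° corresponds to a 1.38 h lag.
18:00 + 1.38 h ≈ 19:23 → 19:00 to the nearest hour.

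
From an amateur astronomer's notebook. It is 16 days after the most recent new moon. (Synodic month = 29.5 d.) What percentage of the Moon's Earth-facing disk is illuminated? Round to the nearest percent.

The Moon has covered 16/29.5 of its cycle, so θ ≈ 360° × 16/29.5 = 195.3°.
cos 195.3° = (-0.965), so f = (1 − (-0.965))/2 = 0.982, so 98%.

98%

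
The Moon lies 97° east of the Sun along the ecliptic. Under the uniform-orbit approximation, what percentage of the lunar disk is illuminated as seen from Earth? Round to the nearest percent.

56%

cos 97° = (-0.122), so f = (1 − (-0.122))/2 = 0.561, i.e. 56%.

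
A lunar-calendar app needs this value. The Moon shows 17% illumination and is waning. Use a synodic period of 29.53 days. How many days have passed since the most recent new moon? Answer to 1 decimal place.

25.5 days

From f = (1 − cos θ)/2: cos θ = 1 − 2×0.17 = 0.660; arccos → 48.7°.
Waning ⇒ past full, so θ = 360° − 48.7° = 311.3°.
Age = 29.53 × 311.3°/360° ≈ 25.54 days.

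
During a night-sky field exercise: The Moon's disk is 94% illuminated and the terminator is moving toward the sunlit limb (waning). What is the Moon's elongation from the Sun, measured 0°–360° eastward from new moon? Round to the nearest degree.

208°

cos θ = 1 − 2f = -0.880, giving a principal value of 151.6°.
A waning Moon lies in 180°–360°, so θ = 360° − 151.6° = 208.4°.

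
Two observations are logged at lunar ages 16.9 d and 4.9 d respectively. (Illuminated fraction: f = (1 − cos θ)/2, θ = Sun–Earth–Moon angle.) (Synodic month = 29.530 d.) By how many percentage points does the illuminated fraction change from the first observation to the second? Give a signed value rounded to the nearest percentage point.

First observation: θ = 360°·16.9/29.530 = 206.0°, so f = 0.949.
Second observation: θ = 59.7°, f = 0.248.
Δf = 0.248 − 0.949 = -0.701, i.e. -70 pp.

-70 percentage points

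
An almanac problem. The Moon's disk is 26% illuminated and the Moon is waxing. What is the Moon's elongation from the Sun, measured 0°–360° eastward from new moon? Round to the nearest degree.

cos θ = 1 − 2f = 0.480, giving a principal value of 61.3°.
Waxing ⇒ before full, so θ = 61.3°.

61°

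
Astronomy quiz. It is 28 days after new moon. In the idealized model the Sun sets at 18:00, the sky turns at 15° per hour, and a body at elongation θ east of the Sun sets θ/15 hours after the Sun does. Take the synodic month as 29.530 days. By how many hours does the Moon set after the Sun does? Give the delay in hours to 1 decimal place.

22.8 h

The Moon has covered 28/29.530 of its cycle, so θ ≈ 360° × 28/29.530 = 341.3°.
Delay after the Sun = 341.3° / (15°/h) ≈ 22.76 h.
So the Moon sets 22.76 h after the Sun.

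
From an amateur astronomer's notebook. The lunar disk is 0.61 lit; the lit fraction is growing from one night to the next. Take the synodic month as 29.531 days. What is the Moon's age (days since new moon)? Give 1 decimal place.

Invert f = (1 − cos θ)/2 to get cos θ = 1 − 2(0.61) = -0.220, hence θ₀ = arccos -0.220 = 102.7°.
Before full moon the principal value applies: θ = 102.7°.
At 360°/29.531 d per day, 102.7° corresponds to 8.43 days.

8.4 days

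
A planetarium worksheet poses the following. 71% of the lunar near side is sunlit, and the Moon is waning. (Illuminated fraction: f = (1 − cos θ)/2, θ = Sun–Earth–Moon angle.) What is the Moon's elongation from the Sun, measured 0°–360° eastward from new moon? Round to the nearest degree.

245°

From f = (1 − cos θ)/2: cos θ = 1 − 2×0.71 = -0.420; arccos → 114.8°.
Waning ⇒ past full, so θ = 360° − 114.8° = 245.2°.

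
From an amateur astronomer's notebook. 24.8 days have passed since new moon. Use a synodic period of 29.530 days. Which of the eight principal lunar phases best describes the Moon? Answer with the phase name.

At 24.8/29.530 of the cycle, θ ≈ 302° — the waning crescent range.

waning crescent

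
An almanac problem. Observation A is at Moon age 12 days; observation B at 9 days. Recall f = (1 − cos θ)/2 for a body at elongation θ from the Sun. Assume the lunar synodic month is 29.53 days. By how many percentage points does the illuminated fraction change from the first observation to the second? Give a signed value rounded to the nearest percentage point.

-25 pp

First observation: θ = 360°·12/29.53 = 146.3°, so f = 0.916.
Second observation: θ = 109.7°, f = 0.669.
Δf = 0.669 − 0.916 = -0.247, i.e. -25 pp.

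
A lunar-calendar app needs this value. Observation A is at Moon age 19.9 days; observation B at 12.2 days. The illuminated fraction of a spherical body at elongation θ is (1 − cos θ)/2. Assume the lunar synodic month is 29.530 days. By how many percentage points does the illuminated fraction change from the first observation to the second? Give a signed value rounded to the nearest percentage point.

θ₁ = 360° × 19.9/29.530 = 242.6°, f₁ = (1 − cos θ₁)/2 = 0.730.
θ₂ = 360° × 12.2/29.530 = 148.7°, f₂ = (1 − cos θ₂)/2 = 0.927.
Change = f₂ − f₁ = +0.197 → +20 percentage points.

+20 pp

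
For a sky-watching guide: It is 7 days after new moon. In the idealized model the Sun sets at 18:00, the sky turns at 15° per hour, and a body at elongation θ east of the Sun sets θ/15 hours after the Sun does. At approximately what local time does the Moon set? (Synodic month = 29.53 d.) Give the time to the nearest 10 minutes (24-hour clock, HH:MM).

23:40

Elongation θ = 360° × 7/29.53 ≈ 85.3°.
At 15° of sky rotation per hour, 85.3° corresponds to a 5.69 h lag.
18:00 + 5.689 h ≈ 23:41 → 23:40 to the nearest ten minutes.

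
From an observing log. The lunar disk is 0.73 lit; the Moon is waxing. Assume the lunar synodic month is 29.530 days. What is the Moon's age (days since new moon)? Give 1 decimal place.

From f = (1 − cos θ)/2: cos θ = 1 − 2×0.73 = -0.460; arccos → 117.4°.
The Moon is waxing (0°–180°), so θ = 117.4° directly.
Age = 29.530 × 117.4°/360° ≈ 9.63 days.

9.6 days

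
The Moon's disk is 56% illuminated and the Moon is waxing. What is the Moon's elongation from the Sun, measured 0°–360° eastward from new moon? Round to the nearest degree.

Invert f = (1 − cos θ)/2 to get cos θ = 1 − 2(0.56) = -0.120, hence θ₀ = arccos -0.120 = 96.9°.
Waxing ⇒ before full, so θ = 96.9°.

97°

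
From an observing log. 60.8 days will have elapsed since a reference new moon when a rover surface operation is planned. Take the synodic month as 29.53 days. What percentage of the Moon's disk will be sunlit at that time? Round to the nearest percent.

60.8/29.53 = 2.059 lunations, so 2 complete cycles and 1.74 d into the next.
Elongation θ = 360° × 1.74/29.53 ≈ 21.2°.
cos 21.2° = 0.932, so f = (1 − 0.932)/2 = 0.034, so 3%.

3%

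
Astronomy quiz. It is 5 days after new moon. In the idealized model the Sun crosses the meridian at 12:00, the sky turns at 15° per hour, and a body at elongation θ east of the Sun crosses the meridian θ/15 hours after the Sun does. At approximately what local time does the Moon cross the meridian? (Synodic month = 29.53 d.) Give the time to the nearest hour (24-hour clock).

Elongation θ = 360° × 5/29.53 ≈ 61.0°.
At 15° of sky rotation per hour, 61.0° corresponds to a 4.06 h lag.
12:00 + 4.06 h ≈ 16:04 → 16:00 to the nearest hour.

16:00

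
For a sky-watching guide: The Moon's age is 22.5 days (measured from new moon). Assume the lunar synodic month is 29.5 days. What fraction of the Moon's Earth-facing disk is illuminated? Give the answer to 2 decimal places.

0.46

The Moon has covered 22.5/29.5 of its cycle, so θ ≈ 360° × 22.5/29.5 = 274.6°.
Illuminated fraction = (1 − cos 274.6°)/2 = (1 − 0.080)/2 ≈ 0.460.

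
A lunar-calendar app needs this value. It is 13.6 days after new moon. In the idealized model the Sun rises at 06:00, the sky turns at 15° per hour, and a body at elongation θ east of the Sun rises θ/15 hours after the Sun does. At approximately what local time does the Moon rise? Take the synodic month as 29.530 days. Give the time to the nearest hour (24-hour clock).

17:00

Phase angle: θ = 360°·(13.6 d)/(29.530 d) = 165.8°.
At 15° of sky rotation per hour, 165.8° corresponds to a 11.05 h lag.
06:00 + 11.05 h ≈ 17:03 → 17:00 to the nearest hour.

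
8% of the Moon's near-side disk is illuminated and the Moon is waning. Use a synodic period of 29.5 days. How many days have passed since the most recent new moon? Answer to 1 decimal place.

From f = (1 − cos θ)/2: cos θ = 1 − 2×0.08 = 0.840; arccos → 32.9°.
Waning ⇒ past full, so θ = 360° − 32.9° = 327.1°.
At 360°/29.5 d per day, 327.1° corresponds to 26.81 days.

26.8 days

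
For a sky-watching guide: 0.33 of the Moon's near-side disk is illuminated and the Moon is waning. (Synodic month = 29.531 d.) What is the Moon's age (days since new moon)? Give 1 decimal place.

Invert f = (1 − cos θ)/2 to get cos θ = 1 − 2(0.33) = 0.340, hence θ₀ = arccos 0.340 = 70.1°.
A waning Moon lies in 180°–360°, so θ = 360° − 70.1° = 289.9°.
At 360°/29.531 d per day, 289.9° corresponds to 23.78 days.

23.8 days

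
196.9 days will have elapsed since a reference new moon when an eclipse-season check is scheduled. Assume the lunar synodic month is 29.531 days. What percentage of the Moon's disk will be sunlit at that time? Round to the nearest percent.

75%

196.9 d spans 6 complete synodic months (6 × 29.531 = 177.19 d) plus 19.71 d.
The Moon has covered 19.71/29.531 of its cycle, so θ ≈ 360° × 19.71/29.531 = 240.3°.
Illuminated fraction = (1 − cos 240.3°)/2 = (1 − (-0.495))/2 ≈ 0.748, so 75%.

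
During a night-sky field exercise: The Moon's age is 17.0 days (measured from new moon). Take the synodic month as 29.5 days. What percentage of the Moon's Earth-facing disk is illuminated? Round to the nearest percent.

Phase angle: θ = 360°·(17.0 d)/(29.5 d) = 207.5°.
With cos θ = (-0.887), the lit fraction is (1 − (-0.887))/2 ≈ 0.944, so 94%.

94%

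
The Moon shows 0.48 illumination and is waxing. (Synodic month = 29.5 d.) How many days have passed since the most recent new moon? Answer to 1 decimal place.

Invert f = (1 − cos θ)/2 to get cos θ = 1 − 2(0.48) = 0.040, hence θ₀ = arccos 0.040 = 87.7°.
Waxing ⇒ before full, so θ = 87.7°.
At 360°/29.5 d per day, 87.7° corresponds to 7.19 days.

7.2 days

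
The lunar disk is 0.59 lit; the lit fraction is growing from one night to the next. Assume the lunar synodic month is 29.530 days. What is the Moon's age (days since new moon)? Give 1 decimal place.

8.2 days

Invert f = (1 − cos θ)/2 to get cos θ = 1 − 2(0.59) = -0.180, hence θ₀ = arccos -0.180 = 100.4°.
The Moon is waxing (0°–180°), so θ = 100.4° directly.
That fraction of the synodic month is 100.4/360 × 29.530 d ≈ 8.23 d.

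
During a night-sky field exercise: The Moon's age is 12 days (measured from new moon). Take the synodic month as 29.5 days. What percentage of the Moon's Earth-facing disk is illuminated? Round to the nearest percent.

92%

The Moon has covered 12/29.5 of its cycle, so θ ≈ 360° × 12/29.5 = 146.4°.
With cos θ = (-0.833), the lit fraction is (1 − (-0.833))/2 ≈ 0.917, so 92%.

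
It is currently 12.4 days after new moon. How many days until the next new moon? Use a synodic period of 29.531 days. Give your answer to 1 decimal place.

17.1 days

The next new moon completes the synodic month: 29.531 − 12.4 = 17.131 days.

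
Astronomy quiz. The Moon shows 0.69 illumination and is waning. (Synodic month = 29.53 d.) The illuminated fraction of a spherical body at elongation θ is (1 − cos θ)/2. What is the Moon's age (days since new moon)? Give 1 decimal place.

20.3 days

From f = (1 − cos θ)/2: cos θ = 1 − 2×0.69 = -0.380; arccos → 112.3°.
A waning Moon lies in 180°–360°, so θ = 360° − 112.3° = 247.7°.
That fraction of the synodic month is 247.7/360 × 29.53 d ≈ 20.32 d.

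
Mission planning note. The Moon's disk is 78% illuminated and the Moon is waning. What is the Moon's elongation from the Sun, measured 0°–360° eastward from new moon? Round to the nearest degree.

236°

cos θ = 1 − 2f = -0.560, giving a principal value of 124.1°.
Since the Moon is past full (waning), take the reflex angle: θ = 360° − 124.1° = 235.9°.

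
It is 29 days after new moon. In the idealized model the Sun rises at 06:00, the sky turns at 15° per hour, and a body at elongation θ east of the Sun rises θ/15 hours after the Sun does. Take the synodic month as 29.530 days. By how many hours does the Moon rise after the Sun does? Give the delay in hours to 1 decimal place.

Phase angle: θ = 360°·(29 d)/(29.530 d) = 353.5°.
Delay after the Sun = 353.5° / (15°/h) ≈ 23.57 h.
So the Moon rises 23.57 h after the Sun.

23.6 h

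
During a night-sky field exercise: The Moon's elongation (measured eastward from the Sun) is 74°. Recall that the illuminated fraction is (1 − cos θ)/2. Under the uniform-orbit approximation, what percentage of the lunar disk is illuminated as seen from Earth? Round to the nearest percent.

Half-versine of 74°: (1 − 0.276)/2 = 0.362, i.e. 36%.

36%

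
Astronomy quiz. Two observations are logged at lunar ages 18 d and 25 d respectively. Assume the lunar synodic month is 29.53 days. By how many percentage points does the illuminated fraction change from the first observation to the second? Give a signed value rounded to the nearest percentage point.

-67 percentage points

First observation: θ = 360°·18/29.53 = 219.4°, so f = 0.886.
Second observation: θ = 304.8°, f = 0.215.
Δf = 0.215 − 0.886 = -0.671, i.e. -67 pp.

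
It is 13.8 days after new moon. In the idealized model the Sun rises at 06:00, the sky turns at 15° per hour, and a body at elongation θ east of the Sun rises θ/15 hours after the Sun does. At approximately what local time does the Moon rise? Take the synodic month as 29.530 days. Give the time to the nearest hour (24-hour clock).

Phase angle: θ = 360°·(13.8 d)/(29.530 d) = 168.2°.
The Moon trails the Sun by θ/15 = 168.2/15 ≈ 11.22 hours.
06:00 + 11.22 h ≈ 17:13 → 17:00 to the nearest hour.

17:00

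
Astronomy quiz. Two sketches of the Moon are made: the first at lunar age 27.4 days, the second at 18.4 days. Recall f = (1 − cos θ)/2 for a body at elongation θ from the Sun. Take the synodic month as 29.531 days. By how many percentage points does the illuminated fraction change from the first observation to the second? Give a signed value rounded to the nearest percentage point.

First observation: θ = 360°·27.4/29.531 = 334.0°, so f = 0.051.
Second observation: θ = 224.3°, f = 0.858.
Δf = 0.858 − 0.051 = +0.807, i.e. +81 pp.

+81 pp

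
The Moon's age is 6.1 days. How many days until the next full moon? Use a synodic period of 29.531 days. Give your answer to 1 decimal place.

Full moon is 0.5 of the way through the cycle: age 0.5 × 29.531 = 14.765 d.
That is 14.765 − 6.1 = 8.665 days ahead.

8.7 days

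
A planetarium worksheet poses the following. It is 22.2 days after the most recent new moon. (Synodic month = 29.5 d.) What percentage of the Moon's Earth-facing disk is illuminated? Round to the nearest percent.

49%

Elongation θ = 360° × 22.2/29.5 ≈ 270.9°.
With cos θ = 0.016, the lit fraction is (1 − 0.016)/2 ≈ 0.492, so 49%.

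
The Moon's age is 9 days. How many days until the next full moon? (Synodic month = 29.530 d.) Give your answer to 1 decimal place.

5.8 days

Full moon is 0.5 of the way through the cycle: age 0.5 × 29.530 = 14.765 d.
So 5.765 days remain (14.765 − 9).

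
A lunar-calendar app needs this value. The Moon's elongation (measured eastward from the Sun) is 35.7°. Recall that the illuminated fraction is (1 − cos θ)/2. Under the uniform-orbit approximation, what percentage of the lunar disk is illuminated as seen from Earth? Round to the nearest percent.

f = (1 − cos 35.7°)/2 = (1 − 0.812)/2 ≈ 0.094, i.e. 9%.

9%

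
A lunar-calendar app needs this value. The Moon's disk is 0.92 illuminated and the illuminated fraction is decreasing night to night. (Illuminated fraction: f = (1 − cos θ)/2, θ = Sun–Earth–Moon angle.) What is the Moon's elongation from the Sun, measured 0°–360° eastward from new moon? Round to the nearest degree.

213°

cos θ = 1 − 2f = -0.840, giving a principal value of 147.1°.
Waning ⇒ past full, so θ = 360° − 147.1° = 212.9°.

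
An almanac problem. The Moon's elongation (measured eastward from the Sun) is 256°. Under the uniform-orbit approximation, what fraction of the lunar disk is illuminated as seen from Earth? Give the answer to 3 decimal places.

Half-versine of 256°: (1 − (-0.242))/2 = 0.621.

0.621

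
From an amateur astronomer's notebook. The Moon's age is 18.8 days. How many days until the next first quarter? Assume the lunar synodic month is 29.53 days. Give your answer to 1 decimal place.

18.1 days

First quarter occurs at elongation 90°, i.e. at age 29.53 × 90/360 = 7.383 d.
Already past this cycle's first quarter; the next is at 7.383 + 29.53 = 36.913 d, so 36.913 − 18.8 = 18.113 days.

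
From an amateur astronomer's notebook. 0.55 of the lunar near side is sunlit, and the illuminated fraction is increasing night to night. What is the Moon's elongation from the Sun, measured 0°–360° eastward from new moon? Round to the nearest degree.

96°

Invert f = (1 − cos θ)/2 to get cos θ = 1 − 2(0.55) = -0.100, hence θ₀ = arccos -0.100 = 95.7°.
Waxing ⇒ before full, so θ = 95.7°.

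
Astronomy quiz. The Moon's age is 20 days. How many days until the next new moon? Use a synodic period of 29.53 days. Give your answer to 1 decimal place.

The next new moon completes the synodic month: 29.53 − 20 = 9.530 days.

9.5 days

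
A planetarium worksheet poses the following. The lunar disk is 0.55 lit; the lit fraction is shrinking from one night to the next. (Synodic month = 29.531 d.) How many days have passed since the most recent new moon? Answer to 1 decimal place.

21.7 days

From f = (1 − cos θ)/2: cos θ = 1 − 2×0.55 = -0.100; arccos → 95.7°.
Since the Moon is past full (waning), take the reflex angle: θ = 360° − 95.7° = 264.3°.
That fraction of the synodic month is 264.3/360 × 29.531 d ≈ 21.68 d.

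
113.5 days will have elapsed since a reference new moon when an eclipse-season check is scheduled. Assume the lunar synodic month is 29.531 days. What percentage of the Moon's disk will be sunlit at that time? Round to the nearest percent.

22%

113.5/29.531 = 3.843 lunations, so 3 complete cycles and 24.91 d into the next.
The Moon has covered 24.91/29.531 of its cycle, so θ ≈ 360° × 24.91/29.531 = 303.6°.
Illuminated fraction = (1 − cos 303.6°)/2 = (1 − 0.554)/2 ≈ 0.223, so 22%.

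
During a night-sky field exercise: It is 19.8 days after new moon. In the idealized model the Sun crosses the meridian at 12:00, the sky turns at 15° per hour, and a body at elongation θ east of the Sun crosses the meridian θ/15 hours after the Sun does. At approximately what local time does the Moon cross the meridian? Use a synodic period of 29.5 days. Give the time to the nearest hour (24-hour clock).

Elongation θ = 360° × 19.8/29.5 ≈ 241.6°.
At 15° of sky rotation per hour, 241.6° corresponds to a 16.11 h lag.
12:00 + 16.11 h ≈ 04:07 → 04:00 to the nearest hour.

04:00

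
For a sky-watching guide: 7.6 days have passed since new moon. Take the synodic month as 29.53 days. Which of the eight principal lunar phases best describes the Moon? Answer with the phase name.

first quarter

θ ≈ 360° × 7.6/29.53 = 93°, which falls in the first quarter sector.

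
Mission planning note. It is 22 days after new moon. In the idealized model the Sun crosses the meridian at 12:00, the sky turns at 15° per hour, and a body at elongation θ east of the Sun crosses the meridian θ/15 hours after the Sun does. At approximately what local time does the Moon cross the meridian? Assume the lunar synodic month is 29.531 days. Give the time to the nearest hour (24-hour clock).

Phase angle: θ = 360°·(22 d)/(29.531 d) = 268.2°.
At 15° of sky rotation per hour, 268.2° corresponds to a 17.88 h lag.
12:00 + 17.88 h ≈ 05:53 → 06:00 to the nearest hour.

06:00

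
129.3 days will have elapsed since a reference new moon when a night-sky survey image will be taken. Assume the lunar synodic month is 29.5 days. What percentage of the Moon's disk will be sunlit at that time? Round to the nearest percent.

87%

Reduce mod P: 129.3 − 4×29.5 = 11.30 d into the current lunation.
Phase angle: θ = 360°·(11.30 d)/(29.5 d) = 137.9°.
cos 137.9° = (-0.742), so f = (1 − (-0.742))/2 = 0.871, so 87%.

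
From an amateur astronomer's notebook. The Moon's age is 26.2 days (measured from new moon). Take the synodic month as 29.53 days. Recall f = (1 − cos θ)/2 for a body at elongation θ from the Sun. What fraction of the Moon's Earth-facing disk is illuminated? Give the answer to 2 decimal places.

The Moon has covered 26.2/29.53 of its cycle, so θ ≈ 360° × 26.2/29.53 = 319.4°.
cos 319.4° = 0.759, so f = (1 − 0.759)/2 = 0.120.

0.12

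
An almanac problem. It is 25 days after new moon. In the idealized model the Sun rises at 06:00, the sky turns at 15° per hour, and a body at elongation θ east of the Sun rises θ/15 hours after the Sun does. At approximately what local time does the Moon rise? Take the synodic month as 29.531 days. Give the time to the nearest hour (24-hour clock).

Elongation θ = 360° × 25/29.531 ≈ 304.8°.
The Moon trails the Sun by θ/15 = 304.8/15 ≈ 20.32 hours.
06:00 + 20.32 h ≈ 02:19 → 02:00 to the nearest hour.

02:00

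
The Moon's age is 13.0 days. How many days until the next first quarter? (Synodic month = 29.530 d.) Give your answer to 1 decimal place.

First quarter is 0.25 of the way through the cycle: age 0.25 × 29.530 = 7.383 d.
This lunation's first quarter (7.383 d) has passed, so add one period: 36.913 − 13.0 = 23.913 days.

23.9 days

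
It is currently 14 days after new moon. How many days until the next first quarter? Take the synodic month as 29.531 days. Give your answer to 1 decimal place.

22.9 days

First quarter is 0.25 of the way through the cycle: age 0.25 × 29.531 = 7.383 d.
This lunation's first quarter (7.383 d) has passed, so add one period: 36.914 − 14 = 22.914 days.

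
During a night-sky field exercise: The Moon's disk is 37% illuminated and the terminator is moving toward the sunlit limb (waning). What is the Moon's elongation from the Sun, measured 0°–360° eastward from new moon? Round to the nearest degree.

From f = (1 − cos θ)/2: cos θ = 1 − 2×0.37 = 0.260; arccos → 74.9°.
A waning Moon lies in 180°–360°, so θ = 360° − 74.9° = 285.1°.

285°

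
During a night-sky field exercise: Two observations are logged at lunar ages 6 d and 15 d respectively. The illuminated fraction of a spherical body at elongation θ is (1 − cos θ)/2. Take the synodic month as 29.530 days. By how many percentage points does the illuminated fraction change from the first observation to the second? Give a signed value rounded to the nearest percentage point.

First observation: θ = 360°·6/29.530 = 73.1°, so f = 0.355.
Second observation: θ = 182.9°, f = 0.999.
Δf = 0.999 − 0.355 = +0.644, i.e. +64 pp.

+64 pp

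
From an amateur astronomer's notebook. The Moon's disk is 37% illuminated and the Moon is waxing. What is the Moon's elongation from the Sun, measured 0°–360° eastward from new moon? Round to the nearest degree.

cos θ = 1 − 2f = 0.260, giving a principal value of 74.9°.
The Moon is waxing (0°–180°), so θ = 74.9° directly.

75°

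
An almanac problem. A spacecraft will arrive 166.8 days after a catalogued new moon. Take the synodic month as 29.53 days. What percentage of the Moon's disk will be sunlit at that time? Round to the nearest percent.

Reduce mod P: 166.8 − 5×29.53 = 19.15 d into the current lunation.
Phase angle: θ = 360°·(19.15 d)/(29.53 d) = 233.5°.
cos 233.5° = (-0.595), so f = (1 − (-0.595))/2 = 0.798, so 80%.

80%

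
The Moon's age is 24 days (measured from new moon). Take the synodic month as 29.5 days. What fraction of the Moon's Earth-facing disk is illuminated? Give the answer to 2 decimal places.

0.31

The Moon has covered 24/29.5 of its cycle, so θ ≈ 360° × 24/29.5 = 292.9°.
With cos θ = 0.389, the lit fraction is (1 − 0.389)/2 ≈ 0.306.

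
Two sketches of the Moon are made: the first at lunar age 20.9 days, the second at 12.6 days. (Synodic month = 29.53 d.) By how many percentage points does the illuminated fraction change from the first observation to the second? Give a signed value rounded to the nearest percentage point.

+32 pp

First observation: θ = 360°·20.9/29.53 = 254.8°, so f = 0.631.
Second observation: θ = 153.6°, f = 0.948.
Δf = 0.948 − 0.631 = +0.317, i.e. +32 pp.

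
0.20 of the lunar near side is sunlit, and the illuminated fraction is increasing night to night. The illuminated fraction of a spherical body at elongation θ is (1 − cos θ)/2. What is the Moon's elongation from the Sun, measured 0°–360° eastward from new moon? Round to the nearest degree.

53°

From f = (1 − cos θ)/2: cos θ = 1 − 2×0.20 = 0.600; arccos → 53.1°.
The Moon is waxing (0°–180°), so θ = 53.1° directly.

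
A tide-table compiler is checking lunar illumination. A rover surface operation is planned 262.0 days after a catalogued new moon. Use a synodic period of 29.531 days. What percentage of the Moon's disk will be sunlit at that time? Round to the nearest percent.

Reduce mod P: 262.0 − 8×29.531 = 25.75 d into the current lunation.
Phase angle: θ = 360°·(25.75 d)/(29.531 d) = 313.9°.
Illuminated fraction = (1 − cos 313.9°)/2 = (1 − 0.694)/2 ≈ 0.153, so 15%.

15%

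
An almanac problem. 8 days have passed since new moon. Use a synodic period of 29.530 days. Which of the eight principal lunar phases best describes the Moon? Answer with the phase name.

first quarter

θ ≈ 360° × 8/29.530 = 98°, which falls in the first quarter sector.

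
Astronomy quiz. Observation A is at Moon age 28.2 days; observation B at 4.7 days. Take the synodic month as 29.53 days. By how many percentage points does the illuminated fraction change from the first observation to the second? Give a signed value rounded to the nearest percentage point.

θ₁ = 360° × 28.2/29.53 = 343.8°, f₁ = (1 − cos θ₁)/2 = 0.020.
θ₂ = 360° × 4.7/29.53 = 57.3°, f₂ = (1 − cos θ₂)/2 = 0.230.
Change = f₂ − f₁ = +0.210 → +21 percentage points.

+21 pp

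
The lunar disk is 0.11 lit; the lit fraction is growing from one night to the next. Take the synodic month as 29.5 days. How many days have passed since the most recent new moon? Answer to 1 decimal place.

cos θ = 1 − 2f = 0.780, giving a principal value of 38.7°.
Waxing ⇒ before full, so θ = 38.7°.
Age = 29.5 × 38.7°/360° ≈ 3.17 days.

3.2 days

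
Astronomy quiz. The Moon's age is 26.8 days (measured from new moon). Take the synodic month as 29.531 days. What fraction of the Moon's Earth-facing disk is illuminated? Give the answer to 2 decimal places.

0.08

Phase angle: θ = 360°·(26.8 d)/(29.531 d) = 326.7°.
Illuminated fraction = (1 − cos 326.7°)/2 = (1 − 0.836)/2 ≈ 0.082.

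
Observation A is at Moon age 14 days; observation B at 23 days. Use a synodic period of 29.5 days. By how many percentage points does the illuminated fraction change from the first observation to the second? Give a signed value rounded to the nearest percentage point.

-59 pp

θ₁ = 360° × 14/29.5 = 170.8°, f₁ = (1 − cos θ₁)/2 = 0.994.
θ₂ = 360° × 23/29.5 = 280.7°, f₂ = (1 − cos θ₂)/2 = 0.407.
Change = f₂ − f₁ = -0.586 → -59 percentage points.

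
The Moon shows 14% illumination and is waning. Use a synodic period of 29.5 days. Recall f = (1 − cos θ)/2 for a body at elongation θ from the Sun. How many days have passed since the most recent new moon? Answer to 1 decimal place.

25.9 days

Invert f = (1 − cos θ)/2 to get cos θ = 1 − 2(0.14) = 0.720, hence θ₀ = arccos 0.720 = 43.9°.
A waning Moon lies in 180°–360°, so θ = 360° − 43.9° = 316.1°.
That fraction of the synodic month is 316.1/360 × 29.5 d ≈ 25.90 d.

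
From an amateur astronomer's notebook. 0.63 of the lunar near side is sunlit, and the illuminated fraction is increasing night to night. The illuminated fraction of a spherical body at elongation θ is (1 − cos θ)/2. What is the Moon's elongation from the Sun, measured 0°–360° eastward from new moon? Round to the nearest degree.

From f = (1 − cos θ)/2: cos θ = 1 − 2×0.63 = -0.260; arccos → 105.1°.
Before full moon the principal value applies: θ = 105.1°.

105°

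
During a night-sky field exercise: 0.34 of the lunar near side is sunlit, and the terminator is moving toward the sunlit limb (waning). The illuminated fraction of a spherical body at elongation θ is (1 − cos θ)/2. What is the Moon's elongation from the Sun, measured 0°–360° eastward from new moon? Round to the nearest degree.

289°

Invert f = (1 − cos θ)/2 to get cos θ = 1 − 2(0.34) = 0.320, hence θ₀ = arccos 0.320 = 71.3°.
A waning Moon lies in 180°–360°, so θ = 360° − 71.3° = 288.7°.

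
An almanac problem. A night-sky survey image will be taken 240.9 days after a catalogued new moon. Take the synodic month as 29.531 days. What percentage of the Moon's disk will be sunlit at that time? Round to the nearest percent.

23%

Reduce mod P: 240.9 − 8×29.531 = 4.65 d into the current lunation.
Phase angle: θ = 360°·(4.65 d)/(29.531 d) = 56.7°.
Illuminated fraction = (1 − cos 56.7°)/2 = (1 − 0.549)/2 ≈ 0.226, so 23%.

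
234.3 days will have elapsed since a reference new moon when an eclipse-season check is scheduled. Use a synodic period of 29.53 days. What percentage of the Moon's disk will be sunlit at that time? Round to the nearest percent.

234.3/29.53 = 7.934 lunations, so 7 complete cycles and 27.59 d into the next.
Phase angle: θ = 360°·(27.59 d)/(29.53 d) = 336.3°.
cos 336.3° = 0.916, so f = (1 − 0.916)/2 = 0.042, so 4%.

4%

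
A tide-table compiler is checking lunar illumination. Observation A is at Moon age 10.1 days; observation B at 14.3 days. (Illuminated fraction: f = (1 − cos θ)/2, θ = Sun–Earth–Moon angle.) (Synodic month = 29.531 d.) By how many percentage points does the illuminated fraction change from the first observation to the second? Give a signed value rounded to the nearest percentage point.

First observation: θ = 360°·10.1/29.531 = 123.1°, so f = 0.773.
Second observation: θ = 174.3°, f = 0.998.
Δf = 0.998 − 0.773 = +0.224, i.e. +22 pp.

+22 pp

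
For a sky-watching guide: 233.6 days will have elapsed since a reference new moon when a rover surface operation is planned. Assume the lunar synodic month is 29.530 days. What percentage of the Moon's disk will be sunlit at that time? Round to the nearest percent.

8%

Reduce mod P: 233.6 − 7×29.530 = 26.89 d into the current lunation.
The Moon has covered 26.89/29.530 of its cycle, so θ ≈ 360° × 26.89/29.530 = 327.8°.
cos 327.8° = 0.846, so f = (1 − 0.846)/2 = 0.077, so 8%.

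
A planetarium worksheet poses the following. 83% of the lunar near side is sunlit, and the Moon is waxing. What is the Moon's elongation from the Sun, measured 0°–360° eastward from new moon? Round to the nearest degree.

131°

cos θ = 1 − 2f = -0.660, giving a principal value of 131.3°.
Before full moon the principal value applies: θ = 131.3°.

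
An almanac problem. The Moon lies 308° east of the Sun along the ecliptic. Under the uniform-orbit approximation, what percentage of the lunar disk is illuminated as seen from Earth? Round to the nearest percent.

19%

Half-versine of 308°: (1 − 0.616)/2 = 0.192, i.e. 19%.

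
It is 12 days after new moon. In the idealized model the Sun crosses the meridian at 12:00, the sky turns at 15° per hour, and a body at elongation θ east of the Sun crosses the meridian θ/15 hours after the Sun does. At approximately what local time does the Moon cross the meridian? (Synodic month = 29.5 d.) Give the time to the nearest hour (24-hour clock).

22:00

Elongation θ = 360° × 12/29.5 ≈ 146.4°.
The Moon trails the Sun by θ/15 = 146.4/15 ≈ 9.76 hours.
12:00 + 9.76 h ≈ 21:46 → 22:00 to the nearest hour.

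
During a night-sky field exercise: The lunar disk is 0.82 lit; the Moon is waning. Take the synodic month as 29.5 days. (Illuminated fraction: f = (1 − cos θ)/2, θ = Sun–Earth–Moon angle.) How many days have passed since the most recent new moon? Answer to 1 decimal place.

Invert f = (1 − cos θ)/2 to get cos θ = 1 − 2(0.82) = -0.640, hence θ₀ = arccos -0.640 = 129.8°.
Waning ⇒ past full, so θ = 360° − 129.8° = 230.2°.
That fraction of the synodic month is 230.2/360 × 29.5 d ≈ 18.86 d.

18.9 days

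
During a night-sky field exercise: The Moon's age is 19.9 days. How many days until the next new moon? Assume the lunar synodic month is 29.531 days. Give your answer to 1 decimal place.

The next new moon completes the synodic month: 29.531 − 19.9 = 9.631 days.

9.6 days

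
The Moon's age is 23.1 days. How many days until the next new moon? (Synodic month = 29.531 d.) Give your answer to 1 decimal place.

One full lunation from the last new moon is 29.531 d; remaining = 29.531 − 23.1 = 6.431 d.

6.4 days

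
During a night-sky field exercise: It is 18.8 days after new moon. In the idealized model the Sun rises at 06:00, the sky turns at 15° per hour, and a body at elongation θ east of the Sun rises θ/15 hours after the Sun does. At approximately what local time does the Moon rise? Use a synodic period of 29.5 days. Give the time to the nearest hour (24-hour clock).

21:00

Elongation θ = 360° × 18.8/29.5 ≈ 229.4°.
Delay after the Sun = 229.4° / (15°/h) ≈ 15.29 h.
06:00 + 15.29 h ≈ 21:18 → 21:00 to the nearest hour.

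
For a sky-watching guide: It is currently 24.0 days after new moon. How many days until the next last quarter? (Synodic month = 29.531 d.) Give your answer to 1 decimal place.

27.7 days

Last quarter is 0.75 of the way through the cycle: age 0.75 × 29.531 = 22.148 d.
Already past this cycle's last quarter; the next is at 22.148 + 29.531 = 51.679 d, so 51.679 − 24.0 = 27.679 days.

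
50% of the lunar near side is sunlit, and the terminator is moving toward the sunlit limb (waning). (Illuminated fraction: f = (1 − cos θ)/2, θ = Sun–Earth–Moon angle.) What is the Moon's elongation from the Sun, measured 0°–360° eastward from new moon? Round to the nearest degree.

270°

cos θ = 1 − 2f = 0.000, giving a principal value of 90.0°.
A waning Moon lies in 180°–360°, so θ = 360° − 90.0° = 270.0°.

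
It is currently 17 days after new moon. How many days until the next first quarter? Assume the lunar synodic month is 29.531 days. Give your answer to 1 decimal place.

First quarter is 0.25 of the way through the cycle: age 0.25 × 29.531 = 7.383 d.
Already past this cycle's first quarter; the next is at 7.383 + 29.531 = 36.914 d, so 36.914 − 17 = 19.914 days.

19.9 days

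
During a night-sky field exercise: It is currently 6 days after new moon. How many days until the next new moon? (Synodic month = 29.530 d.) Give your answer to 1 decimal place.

One full lunation from the last new moon is 29.530 d; remaining = 29.530 − 6 = 23.530 d.

23.5 days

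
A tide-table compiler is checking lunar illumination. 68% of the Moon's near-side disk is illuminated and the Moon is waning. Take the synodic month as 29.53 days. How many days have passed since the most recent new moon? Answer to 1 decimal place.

From f = (1 − cos θ)/2: cos θ = 1 − 2×0.68 = -0.360; arccos → 111.1°.
Waning ⇒ past full, so θ = 360° − 111.1° = 248.9°.
At 360°/29.53 d per day, 248.9° corresponds to 20.42 days.

20.4 days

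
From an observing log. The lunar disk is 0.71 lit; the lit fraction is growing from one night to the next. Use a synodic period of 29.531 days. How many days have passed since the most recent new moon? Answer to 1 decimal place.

From f = (1 − cos θ)/2: cos θ = 1 − 2×0.71 = -0.420; arccos → 114.8°.
The Moon is waxing (0°–180°), so θ = 114.8° directly.
At 360°/29.531 d per day, 114.8° corresponds to 9.42 days.

9.4 days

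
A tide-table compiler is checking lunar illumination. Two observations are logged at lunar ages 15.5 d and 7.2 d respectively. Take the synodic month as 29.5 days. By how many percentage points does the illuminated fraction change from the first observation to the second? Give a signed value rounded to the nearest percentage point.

First observation: θ = 360°·15.5/29.5 = 189.2°, so f = 0.994.
Second observation: θ = 87.9°, f = 0.481.
Δf = 0.481 − 0.994 = -0.512, i.e. -51 pp.

-51 percentage points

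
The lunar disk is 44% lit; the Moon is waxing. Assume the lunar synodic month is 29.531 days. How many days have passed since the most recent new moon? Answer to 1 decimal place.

From f = (1 − cos θ)/2: cos θ = 1 − 2×0.44 = 0.120; arccos → 83.1°.
The Moon is waxing (0°–180°), so θ = 83.1° directly.
That fraction of the synodic month is 83.1/360 × 29.531 d ≈ 6.82 d.

6.8 days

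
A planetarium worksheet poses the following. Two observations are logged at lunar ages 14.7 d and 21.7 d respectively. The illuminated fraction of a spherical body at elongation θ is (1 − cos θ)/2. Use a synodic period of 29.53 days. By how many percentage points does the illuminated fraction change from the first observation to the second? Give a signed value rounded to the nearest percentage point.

-45 pp

θ₁ = 360° × 14.7/29.53 = 179.2°, f₁ = (1 − cos θ₁)/2 = 1.000.
θ₂ = 360° × 21.7/29.53 = 264.5°, f₂ = (1 − cos θ₂)/2 = 0.548.
Change = f₂ − f₁ = -0.452 → -45 percentage points.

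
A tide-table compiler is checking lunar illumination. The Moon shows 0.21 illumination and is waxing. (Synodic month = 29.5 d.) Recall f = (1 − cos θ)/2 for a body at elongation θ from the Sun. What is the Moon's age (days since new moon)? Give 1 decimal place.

4.5 days

From f = (1 − cos θ)/2: cos θ = 1 − 2×0.21 = 0.580; arccos → 54.5°.
Before full moon the principal value applies: θ = 54.5°.
That fraction of the synodic month is 54.5/360 × 29.5 d ≈ 4.47 d.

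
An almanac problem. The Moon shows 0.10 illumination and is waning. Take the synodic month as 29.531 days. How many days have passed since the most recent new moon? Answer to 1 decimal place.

26.5 days

Invert f = (1 − cos θ)/2 to get cos θ = 1 − 2(0.10) = 0.800, hence θ₀ = arccos 0.800 = 36.9°.
Waning ⇒ past full, so θ = 360° − 36.9° = 323.1°.
That fraction of the synodic month is 323.1/360 × 29.531 d ≈ 26.51 d.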